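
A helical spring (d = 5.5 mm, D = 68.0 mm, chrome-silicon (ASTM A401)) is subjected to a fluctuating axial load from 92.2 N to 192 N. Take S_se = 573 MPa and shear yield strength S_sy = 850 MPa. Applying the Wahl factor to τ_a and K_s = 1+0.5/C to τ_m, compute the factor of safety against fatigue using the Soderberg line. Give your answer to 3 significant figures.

C = D/d = 68.0/5.5 = 12.3636; K_W = (4C−1)/(4C−4)+0.615/C = 1.1157; K_s = 1+0.5/C = 1.0404
F_a = (F_max−F_min)/2 = 49.9 N; F_m = (F_max+F_min)/2 = 142.1 N
τ_a = K_W·8F_aD/(πd³) = 1.1157 × 51.935 = 57.946 MPa
τ_m = K_s·8F_mD/(πd³) = 1.0404 × 147.9 = 153.88 MPa
Soderberg: 1/n_f = τ_a/S_se + τ_m/S_sy = 57.946/573 + 153.88/850 = 0.10113 + 0.18103 = 0.28216
n_f = 1/0.28216 = 3.544

3.54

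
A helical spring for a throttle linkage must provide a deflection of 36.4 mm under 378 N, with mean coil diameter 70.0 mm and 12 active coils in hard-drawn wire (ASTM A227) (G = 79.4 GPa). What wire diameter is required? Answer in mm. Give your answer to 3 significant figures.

8.10 mm

Required rate k = F/δ = 378/36.4 = 10.385 N/mm
d = (8D³N_a·k / G)^(1/4) = (8·70.0³·12·10.385 / (79.4×10³))^0.25
  = (4306.6)^0.25 = 8.1009 mm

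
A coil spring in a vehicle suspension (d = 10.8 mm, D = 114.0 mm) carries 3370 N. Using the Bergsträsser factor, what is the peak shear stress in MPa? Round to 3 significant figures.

876 MPa

Spring index C = D/d = 114.0/10.8 = 10.5556
K_B = (4C+2)/(4C−3) = 44.222/39.222 = 1.1275
τ₀ = 8FD/(πd³) = 8·3370·114.0/(π·10.8³) = 3.07344e+06/3957.5 = 776.61 MPa
τ_max = K·τ₀ = 1.1275 × 776.61 = 875.61 MPa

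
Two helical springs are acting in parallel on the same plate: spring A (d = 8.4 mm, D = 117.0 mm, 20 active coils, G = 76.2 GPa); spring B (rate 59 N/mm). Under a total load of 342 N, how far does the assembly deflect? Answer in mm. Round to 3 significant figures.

5.65 mm

k_A = Gd⁴/(8D³N_a) = (76.2×10³)(8.4⁴)/(8·117.0³·20) = 1.4805 N/mm
Parallel: k_eq = 1.4805 + 59 = 60.48 N/mm
δ = F/k_eq = 342/60.48 = 5.6547 mm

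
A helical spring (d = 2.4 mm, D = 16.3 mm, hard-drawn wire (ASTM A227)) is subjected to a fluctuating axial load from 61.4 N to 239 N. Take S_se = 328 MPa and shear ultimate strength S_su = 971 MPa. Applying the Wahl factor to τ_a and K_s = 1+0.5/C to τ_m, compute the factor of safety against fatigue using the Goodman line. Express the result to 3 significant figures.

0.671

C = D/d = 16.3/2.4 = 6.7917; K_W = (4C−1)/(4C−4)+0.615/C = 1.2200; K_s = 1+0.5/C = 1.0736
F_a = (F_max−F_min)/2 = 88.8 N; F_m = (F_max+F_min)/2 = 150.2 N
τ_a = K_W·8F_aD/(πd³) = 1.2200 × 266.63 = 325.3 MPa
τ_m = K_s·8F_mD/(πd³) = 1.0736 × 450.99 = 484.19 MPa
Goodman: 1/n_f = τ_a/S_se + τ_m/S_su = 325.3/328 + 484.19/971 = 0.99177 + 0.49865 = 1.4904
n_f = 1/1.4904 = 0.671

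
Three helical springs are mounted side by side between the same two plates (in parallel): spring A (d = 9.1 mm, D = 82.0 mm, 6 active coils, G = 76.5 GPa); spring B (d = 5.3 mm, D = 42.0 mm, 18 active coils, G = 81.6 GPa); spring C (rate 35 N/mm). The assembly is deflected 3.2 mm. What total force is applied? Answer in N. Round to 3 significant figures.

195 N

k_A = Gd⁴/(8D³N_a) = (76.5×10³)(9.1⁴)/(8·82.0³·6) = 19.822 N/mm
k_B = Gd⁴/(8D³N_a) = (81.6×10³)(5.3⁴)/(8·42.0³·18) = 6.0351 N/mm
Parallel: k_eq = 19.822 + 6.0351 + 35 = 60.857 N/mm
F = k_eq·δ = 60.857·3.2 = 194.74 N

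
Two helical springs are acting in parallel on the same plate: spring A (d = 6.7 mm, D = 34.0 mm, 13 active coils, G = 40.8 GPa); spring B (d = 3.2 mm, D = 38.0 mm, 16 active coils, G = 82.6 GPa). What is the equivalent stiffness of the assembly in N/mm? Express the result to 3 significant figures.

k_A = Gd⁴/(8D³N_a) = (40.8×10³)(6.7⁴)/(8·34.0³·13) = 20.114 N/mm
k_B = Gd⁴/(8D³N_a) = (82.6×10³)(3.2⁴)/(8·38.0³·16) = 1.2332 N/mm
Parallel: k_eq = 20.114 + 1.2332 = 21.347 N/mm

21.3 N/mm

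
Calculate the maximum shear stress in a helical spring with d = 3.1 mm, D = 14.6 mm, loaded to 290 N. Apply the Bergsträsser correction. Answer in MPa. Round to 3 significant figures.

476 MPa

Spring index C = D/d = 14.6/3.1 = 4.7097
K_B = (4C+2)/(4C−3) = 20.839/15.839 = 1.3157
τ₀ = 8FD/(πd³) = 8·290·14.6/(π·3.1³) = 33872/93.591 = 361.91 MPa
τ_max = K·τ₀ = 1.3157 × 361.91 = 476.16 MPa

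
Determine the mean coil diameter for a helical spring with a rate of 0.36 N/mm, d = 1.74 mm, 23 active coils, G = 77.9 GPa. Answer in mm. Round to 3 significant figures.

22.1 mm

D = (Gd⁴/(8N_a·k))^(1/3) = (77.9×10³·1.74⁴/(8·23·0.36))^(1/3)
  = (10779.9)^(1/3) = 22.0905 mm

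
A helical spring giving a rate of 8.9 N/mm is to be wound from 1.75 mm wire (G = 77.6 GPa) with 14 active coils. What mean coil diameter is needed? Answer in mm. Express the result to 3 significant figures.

D = (Gd⁴/(8N_a·k))^(1/3) = (77.6×10³·1.75⁴/(8·14·8.9))^(1/3)
  = (730.14)^(1/3) = 9.0047 mm

9.00 mm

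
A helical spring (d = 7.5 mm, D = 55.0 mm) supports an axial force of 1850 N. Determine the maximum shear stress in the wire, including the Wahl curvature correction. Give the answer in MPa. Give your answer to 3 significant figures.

Spring index C = D/d = 55.0/7.5 = 7.3333
K_W = (4C−1)/(4C−4) + 0.615/C = 28.333/25.333 + 0.0839 = 1.2023
τ₀ = 8FD/(πd³) = 8·1850·55.0/(π·7.5³) = 814000/1325.4 = 614.17 MPa
τ_max = K·τ₀ = 1.2023 × 614.17 = 738.41 MPa

738 MPa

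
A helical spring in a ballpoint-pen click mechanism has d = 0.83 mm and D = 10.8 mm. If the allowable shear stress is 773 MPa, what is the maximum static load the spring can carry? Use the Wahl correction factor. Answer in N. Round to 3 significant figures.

14.5 N

C = D/d = 10.8/0.83 = 13.0120
K_W = (4C−1)/(4C−4) + 0.615/C = 51.048/48.048 + 0.0473 = 1.1097
τ_max = K·8FD/(πd³) → F_max = τ_allow·πd³/(8DK)
F_max = 773·π·0.83³/(8·10.8·1.1097) = 1388.6/95.878 = 14.483 N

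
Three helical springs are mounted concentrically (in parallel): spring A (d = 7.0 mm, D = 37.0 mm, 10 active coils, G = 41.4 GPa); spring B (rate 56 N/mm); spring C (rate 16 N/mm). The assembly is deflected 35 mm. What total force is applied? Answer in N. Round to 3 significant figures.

3380 N

k_A = Gd⁴/(8D³N_a) = (41.4×10³)(7.0⁴)/(8·37.0³·10) = 24.53 N/mm
Parallel: k_eq = 24.53 + 56 + 16 = 96.53 N/mm
F = k_eq·δ = 96.53·35 = 3378.5 N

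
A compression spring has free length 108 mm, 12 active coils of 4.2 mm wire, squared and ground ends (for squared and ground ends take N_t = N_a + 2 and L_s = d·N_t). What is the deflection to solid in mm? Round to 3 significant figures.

49.2 mm

N_t = 14; L_s = 4.2·14 = 58.8 mm
δ_solid = L₀ − L_s = 108 − 58.8 = 49.2 mm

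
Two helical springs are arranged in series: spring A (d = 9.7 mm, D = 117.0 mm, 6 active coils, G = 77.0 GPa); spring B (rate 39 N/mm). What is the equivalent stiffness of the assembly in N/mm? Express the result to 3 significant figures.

7.22 N/mm

k_A = Gd⁴/(8D³N_a) = (77.0×10³)(9.7⁴)/(8·117.0³·6) = 8.867 N/mm
Series: 1/k_eq = 1/8.867 + 1/39 = 0.13842; k_eq = 7.2245 N/mm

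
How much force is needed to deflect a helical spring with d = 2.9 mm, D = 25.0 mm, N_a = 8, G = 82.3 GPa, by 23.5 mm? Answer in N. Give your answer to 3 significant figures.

k = Gd⁴/(8D³N_a) = (82.3×10³)(2.9⁴)/(8·25.0³·8) = 5.8209 N/mm
F = k·δ = 5.8209 × 23.5 = 136.79 N

137 N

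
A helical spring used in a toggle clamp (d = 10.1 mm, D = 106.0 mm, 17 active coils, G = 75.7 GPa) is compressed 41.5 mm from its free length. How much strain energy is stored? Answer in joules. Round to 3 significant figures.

4.19 J

k = Gd⁴/(8D³N_a) = (75.7×10³)(10.1⁴)/(8·106.0³·17) = 4.8632 N/mm
U = ½kδ² = 0.5 × 4.8632 × 41.5² = 4187.8 N·mm = 4.1878 J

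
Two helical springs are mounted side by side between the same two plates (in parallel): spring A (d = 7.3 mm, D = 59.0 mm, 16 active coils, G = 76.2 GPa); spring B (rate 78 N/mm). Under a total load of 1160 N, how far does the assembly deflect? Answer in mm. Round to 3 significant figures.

13.5 mm

k_A = Gd⁴/(8D³N_a) = (76.2×10³)(7.3⁴)/(8·59.0³·16) = 8.2315 N/mm
Parallel: k_eq = 8.2315 + 78 = 86.232 N/mm
δ = F/k_eq = 1160/86.232 = 13.452 mm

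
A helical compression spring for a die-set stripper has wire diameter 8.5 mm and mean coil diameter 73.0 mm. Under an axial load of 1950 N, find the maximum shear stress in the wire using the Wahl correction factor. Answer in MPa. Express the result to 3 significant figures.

691 MPa

Spring index C = D/d = 73.0/8.5 = 8.5882
K_W = (4C−1)/(4C−4) + 0.615/C = 33.353/30.353 + 0.0716 = 1.1704
τ₀ = 8FD/(πd³) = 8·1950·73.0/(π·8.5³) = 1.1388e+06/1929.3 = 590.26 MPa
τ_max = K·τ₀ = 1.1704 × 590.26 = 690.86 MPa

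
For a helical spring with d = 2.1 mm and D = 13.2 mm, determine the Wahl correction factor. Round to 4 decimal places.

C = D/d = 13.2/2.1 = 6.2857
K_W = (4C−1)/(4C−4) + 0.615/C = 24.143/21.143 + 0.0978 = 1.2397

1.2397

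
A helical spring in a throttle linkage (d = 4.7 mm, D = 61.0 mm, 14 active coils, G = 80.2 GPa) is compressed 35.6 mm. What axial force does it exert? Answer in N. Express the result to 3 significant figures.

k = Gd⁴/(8D³N_a) = (80.2×10³)(4.7⁴)/(8·61.0³·14) = 1.5394 N/mm
F = k·δ = 1.5394 × 35.6 = 54.803 N

54.8 N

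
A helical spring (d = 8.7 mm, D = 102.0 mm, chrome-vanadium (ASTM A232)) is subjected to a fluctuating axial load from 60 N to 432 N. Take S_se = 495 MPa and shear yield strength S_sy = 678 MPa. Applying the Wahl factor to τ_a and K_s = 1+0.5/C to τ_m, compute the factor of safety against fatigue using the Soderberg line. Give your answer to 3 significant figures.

C = D/d = 102.0/8.7 = 11.7241; K_W = (4C−1)/(4C−4)+0.615/C = 1.1224; K_s = 1+0.5/C = 1.0426
F_a = (F_max−F_min)/2 = 186 N; F_m = (F_max+F_min)/2 = 246 N
τ_a = K_W·8F_aD/(πd³) = 1.1224 × 73.366 = 82.345 MPa
τ_m = K_s·8F_mD/(πd³) = 1.0426 × 97.033 = 101.17 MPa
Soderberg: 1/n_f = τ_a/S_se + τ_m/S_sy = 82.345/495 + 101.17/678 = 0.16635 + 0.14922 = 0.31557
n_f = 1/0.31557 = 3.169

3.17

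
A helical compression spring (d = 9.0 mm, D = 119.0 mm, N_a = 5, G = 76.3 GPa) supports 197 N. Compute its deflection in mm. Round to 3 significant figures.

k = Gd⁴/(8D³N_a) = (76.3×10³)(9.0⁴)/(8·119.0³·5) = 7.4267 N/mm
δ = F/k = 197 / 7.4267 = 26.526 mm

26.5 mm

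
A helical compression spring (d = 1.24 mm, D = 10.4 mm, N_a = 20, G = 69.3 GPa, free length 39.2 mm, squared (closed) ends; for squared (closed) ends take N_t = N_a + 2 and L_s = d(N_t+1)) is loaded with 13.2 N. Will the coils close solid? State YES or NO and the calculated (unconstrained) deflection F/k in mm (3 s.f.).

YES, δ = 14.5 mm

k = Gd⁴/(8D³N_a) = (69.3×10³)(1.24⁴)/(8·10.4³·20) = 0.91033 N/mm
N_t = 22; L_s = 1.24·23 = 28.52 mm; δ_solid = L₀ − L_s = 39.2 − 28.52 = 10.68 mm
δ = F/k = 13.2/0.91033 = 14.5 mm
δ ≥ δ_solid → spring goes solid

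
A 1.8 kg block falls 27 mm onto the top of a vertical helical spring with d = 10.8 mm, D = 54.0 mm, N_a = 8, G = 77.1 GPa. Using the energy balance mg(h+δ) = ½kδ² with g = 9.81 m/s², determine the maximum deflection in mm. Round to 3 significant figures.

k = Gd⁴/(8D³N_a) = (77.1×10³)(10.8⁴)/(8·54.0³·8) = 104.09 N/mm
W = mg = 1.8 × 9.81 = 17.658 N
½kδ² − Wδ − Wh = 0 → δ = (W + √(W² + 2kWh))/k
δ = (17.658 + √(311.8 + 99248.4))/104.09 = (17.658 + 315.53)/104.09 = 3.2011 mm

3.20 mm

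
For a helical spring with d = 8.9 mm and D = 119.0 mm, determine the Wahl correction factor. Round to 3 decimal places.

1.107

C = D/d = 119.0/8.9 = 13.3708
K_W = (4C−1)/(4C−4) + 0.615/C = 52.483/49.483 + 0.0460 = 1.1066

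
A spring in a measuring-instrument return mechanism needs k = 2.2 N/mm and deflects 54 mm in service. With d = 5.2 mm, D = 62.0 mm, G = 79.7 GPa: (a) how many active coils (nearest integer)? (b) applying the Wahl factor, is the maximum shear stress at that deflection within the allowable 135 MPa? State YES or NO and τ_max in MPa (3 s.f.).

(a) 14 coils; (b) NO, τ_max = 148 MPa

N_a = Gd⁴/(8D³k) = (79.7×10³)(5.2⁴)/(8·62.0³·2.2) = 13.89 → N_a = 14
Actual rate k = Gd⁴/(8D³·14) = 2.1831 N/mm
Working load F = kδ = 2.1831·54 = 117.89 N
C = 62.0/5.2 = 11.9231; K_W = (4C−1)/(4C−4)+0.615/C = 1.1202
τ_max = K_W·8FD/(πd³) = 1.1202·132.37 = 148.29 MPa
τ_max > 135 MPa → exceeds allowable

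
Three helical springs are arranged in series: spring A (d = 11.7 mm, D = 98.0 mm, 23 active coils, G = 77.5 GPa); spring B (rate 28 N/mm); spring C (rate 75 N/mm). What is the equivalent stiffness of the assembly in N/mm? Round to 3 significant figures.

k_A = Gd⁴/(8D³N_a) = (77.5×10³)(11.7⁴)/(8·98.0³·23) = 8.3859 N/mm
Series: 1/k_eq = 1/8.3859 + 1/28 + 1/75 = 0.1683; k_eq = 5.9419 N/mm

5.94 N/mm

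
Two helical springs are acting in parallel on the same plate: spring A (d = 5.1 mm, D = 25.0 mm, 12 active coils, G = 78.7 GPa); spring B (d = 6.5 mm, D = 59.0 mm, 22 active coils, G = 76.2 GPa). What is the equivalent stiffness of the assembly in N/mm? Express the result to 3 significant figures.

k_A = Gd⁴/(8D³N_a) = (78.7×10³)(5.1⁴)/(8·25.0³·12) = 35.495 N/mm
k_B = Gd⁴/(8D³N_a) = (76.2×10³)(6.5⁴)/(8·59.0³·22) = 3.763 N/mm
Parallel: k_eq = 35.495 + 3.763 = 39.258 N/mm

39.3 N/mm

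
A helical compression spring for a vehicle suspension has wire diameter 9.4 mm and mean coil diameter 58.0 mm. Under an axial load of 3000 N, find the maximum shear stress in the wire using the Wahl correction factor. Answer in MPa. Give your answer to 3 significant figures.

664 MPa

Spring index C = D/d = 58.0/9.4 = 6.1702
K_W = (4C−1)/(4C−4) + 0.615/C = 23.681/20.681 + 0.0997 = 1.2447
τ₀ = 8FD/(πd³) = 8·3000·58.0/(π·9.4³) = 1.392e+06/2609.4 = 533.46 MPa
τ_max = K·τ₀ = 1.2447 × 533.46 = 664.02 MPa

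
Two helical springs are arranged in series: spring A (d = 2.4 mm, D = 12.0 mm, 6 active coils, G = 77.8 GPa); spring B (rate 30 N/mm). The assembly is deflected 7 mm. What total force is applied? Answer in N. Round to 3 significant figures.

k_A = Gd⁴/(8D³N_a) = (77.8×10³)(2.4⁴)/(8·12.0³·6) = 31.12 N/mm
Series: 1/k_eq = 1/31.12 + 1/30 = 0.065467; k_eq = 15.275 N/mm
F = k_eq·δ = 15.275·7 = 106.92 N

107 N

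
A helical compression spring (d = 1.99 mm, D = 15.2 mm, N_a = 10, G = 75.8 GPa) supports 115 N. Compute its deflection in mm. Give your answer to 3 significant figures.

k = Gd⁴/(8D³N_a) = (75.8×10³)(1.99⁴)/(8·15.2³·10) = 4.2312 N/mm
δ = F/k = 115 / 4.2312 = 27.179 mm

27.2 mm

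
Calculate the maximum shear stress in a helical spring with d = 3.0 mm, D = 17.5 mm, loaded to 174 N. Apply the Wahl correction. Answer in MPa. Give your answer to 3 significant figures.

362 MPa

Spring index C = D/d = 17.5/3.0 = 5.8333
K_W = (4C−1)/(4C−4) + 0.615/C = 22.333/19.333 + 0.1054 = 1.2606
τ₀ = 8FD/(πd³) = 8·174·17.5/(π·3.0³) = 24360/84.823 = 287.19 MPa
τ_max = K·τ₀ = 1.2606 × 287.19 = 362.03 MPa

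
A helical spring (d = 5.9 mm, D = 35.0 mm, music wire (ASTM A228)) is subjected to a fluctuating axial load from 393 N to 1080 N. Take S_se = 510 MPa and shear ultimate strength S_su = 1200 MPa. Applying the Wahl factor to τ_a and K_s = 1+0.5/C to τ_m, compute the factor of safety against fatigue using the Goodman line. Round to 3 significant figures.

1.52

C = D/d = 35.0/5.9 = 5.9322; K_W = (4C−1)/(4C−4)+0.615/C = 1.2557; K_s = 1+0.5/C = 1.0843
F_a = (F_max−F_min)/2 = 343.5 N; F_m = (F_max+F_min)/2 = 736.5 N
τ_a = K_W·8F_aD/(πd³) = 1.2557 × 149.07 = 187.19 MPa
τ_m = K_s·8F_mD/(πd³) = 1.0843 × 319.61 = 346.55 MPa
Goodman: 1/n_f = τ_a/S_se + τ_m/S_su = 187.19/510 + 346.55/1200 = 0.36703 + 0.28879 = 0.65583
n_f = 1/0.65583 = 1.525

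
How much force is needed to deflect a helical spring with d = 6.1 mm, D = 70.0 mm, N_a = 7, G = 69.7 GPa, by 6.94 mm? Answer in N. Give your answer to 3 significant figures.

k = Gd⁴/(8D³N_a) = (69.7×10³)(6.1⁴)/(8·70.0³·7) = 5.0242 N/mm
F = k·δ = 5.0242 × 6.94 = 34.868 N

34.9 N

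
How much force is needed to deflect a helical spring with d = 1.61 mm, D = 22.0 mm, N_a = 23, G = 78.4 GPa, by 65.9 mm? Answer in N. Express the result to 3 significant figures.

17.7 N

k = Gd⁴/(8D³N_a) = (78.4×10³)(1.61⁴)/(8·22.0³·23) = 0.26886 N/mm
F = k·δ = 0.26886 × 65.9 = 17.718 N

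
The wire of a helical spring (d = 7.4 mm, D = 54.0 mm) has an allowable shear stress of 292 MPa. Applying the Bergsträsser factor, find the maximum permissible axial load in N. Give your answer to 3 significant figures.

C = D/d = 54.0/7.4 = 7.2973
K_B = (4C+2)/(4C−3) = 31.189/26.189 = 1.1909
τ_max = K·8FD/(πd³) → F_max = τ_allow·πd³/(8DK)
F_max = 292·π·7.4³/(8·54.0·1.1909) = 3.7173e+05/514.48 = 722.54 N

723 N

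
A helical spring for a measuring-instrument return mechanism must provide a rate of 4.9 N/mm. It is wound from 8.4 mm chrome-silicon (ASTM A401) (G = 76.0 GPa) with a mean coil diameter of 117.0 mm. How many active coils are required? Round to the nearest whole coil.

N_a = Gd⁴/(8D³k) = (76.0×10³ × 8.4⁴)/(8 × 117.0³ × 4.9)
    = 3.78382e+08 / 6.27832e+07 = 6.027 → 6 coils

6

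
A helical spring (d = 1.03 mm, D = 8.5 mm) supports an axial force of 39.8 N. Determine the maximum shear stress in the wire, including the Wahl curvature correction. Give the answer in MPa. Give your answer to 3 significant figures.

Spring index C = D/d = 8.5/1.03 = 8.2524
K_W = (4C−1)/(4C−4) + 0.615/C = 32.010/29.010 + 0.0745 = 1.1779
τ₀ = 8FD/(πd³) = 8·39.8·8.5/(π·1.03³) = 2706.4/3.4329 = 788.37 MPa
τ_max = K·τ₀ = 1.1779 × 788.37 = 928.65 MPa

929 MPa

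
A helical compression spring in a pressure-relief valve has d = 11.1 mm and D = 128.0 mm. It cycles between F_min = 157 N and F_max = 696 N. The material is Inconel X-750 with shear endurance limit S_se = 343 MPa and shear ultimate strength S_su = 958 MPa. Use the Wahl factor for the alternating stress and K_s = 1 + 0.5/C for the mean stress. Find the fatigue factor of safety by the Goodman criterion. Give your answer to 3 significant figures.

C = D/d = 128.0/11.1 = 11.5315; K_W = (4C−1)/(4C−4)+0.615/C = 1.1245; K_s = 1+0.5/C = 1.0434
F_a = (F_max−F_min)/2 = 269.5 N; F_m = (F_max+F_min)/2 = 426.5 N
τ_a = K_W·8F_aD/(πd³) = 1.1245 × 64.23 = 72.23 MPa
τ_m = K_s·8F_mD/(πd³) = 1.0434 × 101.65 = 106.06 MPa
Goodman: 1/n_f = τ_a/S_se + τ_m/S_su = 72.23/343 + 106.06/958 = 0.21058 + 0.11071 = 0.32129
n_f = 1/0.32129 = 3.112

3.11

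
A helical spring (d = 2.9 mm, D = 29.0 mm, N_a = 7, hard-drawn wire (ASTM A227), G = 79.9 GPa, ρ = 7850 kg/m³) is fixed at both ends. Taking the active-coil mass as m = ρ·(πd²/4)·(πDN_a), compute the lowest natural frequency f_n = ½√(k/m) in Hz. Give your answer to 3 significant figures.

177 Hz

k = Gd⁴/(8D³N_a) = (79.9×10³)(2.9⁴)/(8·29.0³·7) = 4.1377 N/mm = 4137.7 N/m
Wire length L = πDN_a = π·29.0·7 = 637.74 mm
m = ρ·(πd²/4)·L = 7850 × 6.6052×10⁻⁶ m² × 0.63774 m = 0.033068 kg
f_n = ½√(k/m) = 0.5·√(4137.7/0.033068) = 0.5·√(1.2513e+05) = 176.87 Hz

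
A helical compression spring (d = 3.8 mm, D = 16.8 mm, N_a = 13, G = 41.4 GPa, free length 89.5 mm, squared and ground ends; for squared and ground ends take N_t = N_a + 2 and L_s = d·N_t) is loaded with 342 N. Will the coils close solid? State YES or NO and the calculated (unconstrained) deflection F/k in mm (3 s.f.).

k = Gd⁴/(8D³N_a) = (41.4×10³)(3.8⁴)/(8·16.8³·13) = 17.505 N/mm
N_t = 15; L_s = 3.8·15 = 57 mm; δ_solid = L₀ − L_s = 89.5 − 57 = 32.5 mm
δ = F/k = 342/17.505 = 19.537 mm
δ < δ_solid → spring does not go solid

NO, δ = 19.5 mm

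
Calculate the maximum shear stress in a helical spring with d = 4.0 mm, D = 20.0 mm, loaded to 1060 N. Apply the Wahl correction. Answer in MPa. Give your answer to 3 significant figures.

Spring index C = D/d = 20.0/4.0 = 5.0000
K_W = (4C−1)/(4C−4) + 0.615/C = 19.000/16.000 + 0.1230 = 1.3105
τ₀ = 8FD/(πd³) = 8·1060·20.0/(π·4.0³) = 169600/201.06 = 843.52 MPa
τ_max = K·τ₀ = 1.3105 × 843.52 = 1105.4 MPa

1110 MPa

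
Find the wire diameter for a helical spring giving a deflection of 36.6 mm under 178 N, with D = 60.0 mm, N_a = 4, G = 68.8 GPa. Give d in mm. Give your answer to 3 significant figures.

Required rate k = F/δ = 178/36.6 = 4.8634 N/mm
d = (8D³N_a·k / G)^(1/4) = (8·60.0³·4·4.8634 / (68.8×10³))^0.25
  = (488.6)^0.25 = 4.7015 mm

4.70 mm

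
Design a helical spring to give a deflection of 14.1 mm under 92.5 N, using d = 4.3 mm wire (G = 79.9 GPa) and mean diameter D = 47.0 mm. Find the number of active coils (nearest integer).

Required rate k = F/δ = 92.5/14.1 = 6.5603 N/mm
N_a = Gd⁴/(8D³k) = (79.9×10³ × 4.3⁴)/(8 × 47.0³ × 6.5603)
    = 2.73162e+07 / 5.44887e+06 = 5.013 → 5 coils

5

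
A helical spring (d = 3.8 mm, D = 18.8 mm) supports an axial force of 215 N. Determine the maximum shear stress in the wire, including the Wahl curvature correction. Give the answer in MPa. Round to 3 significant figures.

Spring index C = D/d = 18.8/3.8 = 4.9474
K_W = (4C−1)/(4C−4) + 0.615/C = 18.789/15.789 + 0.1243 = 1.3143
τ₀ = 8FD/(πd³) = 8·215·18.8/(π·3.8³) = 32336/172.39 = 187.58 MPa
τ_max = K·τ₀ = 1.3143 × 187.58 = 246.54 MPa

247 MPa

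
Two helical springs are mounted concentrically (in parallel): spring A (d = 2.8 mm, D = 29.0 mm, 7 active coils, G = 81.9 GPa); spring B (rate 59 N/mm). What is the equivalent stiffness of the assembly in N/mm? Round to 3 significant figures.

k_A = Gd⁴/(8D³N_a) = (81.9×10³)(2.8⁴)/(8·29.0³·7) = 3.6858 N/mm
Parallel: k_eq = 3.6858 + 59 = 62.686 N/mm

62.7 N/mm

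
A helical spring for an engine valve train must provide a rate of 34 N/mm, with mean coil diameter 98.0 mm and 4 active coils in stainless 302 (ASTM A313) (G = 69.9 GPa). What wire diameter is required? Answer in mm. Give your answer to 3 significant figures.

11.0 mm

d = (8D³N_a·k / G)^(1/4) = (8·98.0³·4·34 / (69.9×10³))^0.25
  = (14650)^0.25 = 11.0016 mm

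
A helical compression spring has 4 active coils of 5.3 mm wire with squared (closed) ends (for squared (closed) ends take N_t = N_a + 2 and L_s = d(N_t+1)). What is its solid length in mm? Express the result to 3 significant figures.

squared (closed) ends: N_t = N_a + 2 = 4 + 2 = 6
L_s = d·(N_t+1) = 5.3 × 7 = 37.1 mm

37.1 mm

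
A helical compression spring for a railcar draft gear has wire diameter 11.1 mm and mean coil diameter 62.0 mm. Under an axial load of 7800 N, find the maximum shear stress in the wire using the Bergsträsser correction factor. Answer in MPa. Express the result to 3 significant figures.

Spring index C = D/d = 62.0/11.1 = 5.5856
K_B = (4C+2)/(4C−3) = 24.342/19.342 = 1.2585
τ₀ = 8FD/(πd³) = 8·7800·62.0/(π·11.1³) = 3.8688e+06/4296.5 = 900.45 MPa
τ_max = K·τ₀ = 1.2585 × 900.45 = 1133.2 MPa

1130 MPa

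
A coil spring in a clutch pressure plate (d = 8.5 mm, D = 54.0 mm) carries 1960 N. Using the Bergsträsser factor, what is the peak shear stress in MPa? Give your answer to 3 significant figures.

537 MPa

Spring index C = D/d = 54.0/8.5 = 6.3529
K_B = (4C+2)/(4C−3) = 27.412/22.412 = 1.2231
τ₀ = 8FD/(πd³) = 8·1960·54.0/(π·8.5³) = 846720/1929.3 = 438.87 MPa
τ_max = K·τ₀ = 1.2231 × 438.87 = 536.78 MPa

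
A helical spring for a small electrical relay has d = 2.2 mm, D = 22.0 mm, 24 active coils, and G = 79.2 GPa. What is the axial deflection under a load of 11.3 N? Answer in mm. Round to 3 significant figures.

k = Gd⁴/(8D³N_a) = (79.2×10³)(2.2⁴)/(8·22.0³·24) = 0.9075 N/mm
δ = F/k = 11.3 / 0.9075 = 12.452 mm

12.5 mm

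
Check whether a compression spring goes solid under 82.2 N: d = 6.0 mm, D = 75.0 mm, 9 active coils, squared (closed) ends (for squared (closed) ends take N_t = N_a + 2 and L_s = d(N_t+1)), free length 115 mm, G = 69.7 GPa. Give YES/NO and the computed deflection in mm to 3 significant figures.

k = Gd⁴/(8D³N_a) = (69.7×10³)(6.0⁴)/(8·75.0³·9) = 2.9739 N/mm
N_t = 11; L_s = 6.0·12 = 72 mm; δ_solid = L₀ − L_s = 115 − 72 = 43 mm
δ = F/k = 82.2/2.9739 = 27.641 mm
δ < δ_solid → spring does not go solid

NO, δ = 27.6 mm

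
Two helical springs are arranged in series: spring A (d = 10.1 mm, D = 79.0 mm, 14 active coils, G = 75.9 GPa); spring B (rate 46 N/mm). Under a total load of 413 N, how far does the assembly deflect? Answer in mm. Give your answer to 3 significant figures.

k_A = Gd⁴/(8D³N_a) = (75.9×10³)(10.1⁴)/(8·79.0³·14) = 14.303 N/mm
Series: 1/k_eq = 1/14.303 + 1/46 = 0.091654; k_eq = 10.911 N/mm
δ = F/k_eq = 413/10.911 = 37.853 mm

37.9 mm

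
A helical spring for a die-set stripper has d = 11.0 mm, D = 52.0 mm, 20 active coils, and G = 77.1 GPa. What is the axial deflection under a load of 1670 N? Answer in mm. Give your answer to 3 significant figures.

k = Gd⁴/(8D³N_a) = (77.1×10³)(11.0⁴)/(8·52.0³·20) = 50.176 N/mm
δ = F/k = 1670 / 50.176 = 33.283 mm

33.3 mm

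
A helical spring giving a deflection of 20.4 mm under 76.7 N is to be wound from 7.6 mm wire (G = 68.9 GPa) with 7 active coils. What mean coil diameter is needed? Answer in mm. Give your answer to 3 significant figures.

103 mm

Required rate k = F/δ = 76.7/20.4 = 3.7598 N/mm
D = (Gd⁴/(8N_a·k))^(1/3) = (68.9×10³·7.6⁴/(8·7·3.7598))^(1/3)
  = (1.09174e+06)^(1/3) = 102.9691 mm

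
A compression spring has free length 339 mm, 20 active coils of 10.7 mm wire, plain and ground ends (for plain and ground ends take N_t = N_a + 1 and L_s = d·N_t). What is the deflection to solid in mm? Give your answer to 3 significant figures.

114 mm

N_t = 21; L_s = 10.7·21 = 224.7 mm
δ_solid = L₀ − L_s = 339 − 224.7 = 114.3 mm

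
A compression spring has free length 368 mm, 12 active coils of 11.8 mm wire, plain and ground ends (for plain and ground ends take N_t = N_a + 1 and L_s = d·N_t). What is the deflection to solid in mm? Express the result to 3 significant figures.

N_t = 13; L_s = 11.8·13 = 153.4 mm
δ_solid = L₀ − L_s = 368 − 153.4 = 214.6 mm

215 mm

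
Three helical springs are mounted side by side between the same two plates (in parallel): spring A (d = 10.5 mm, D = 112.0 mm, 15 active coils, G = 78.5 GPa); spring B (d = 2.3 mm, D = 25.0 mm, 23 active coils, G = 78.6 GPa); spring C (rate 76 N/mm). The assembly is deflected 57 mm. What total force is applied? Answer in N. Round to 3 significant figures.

4700 N

k_A = Gd⁴/(8D³N_a) = (78.5×10³)(10.5⁴)/(8·112.0³·15) = 5.6597 N/mm
k_B = Gd⁴/(8D³N_a) = (78.6×10³)(2.3⁴)/(8·25.0³·23) = 0.76506 N/mm
Parallel: k_eq = 5.6597 + 0.76506 + 76 = 82.425 N/mm
F = k_eq·δ = 82.425·57 = 4698.2 N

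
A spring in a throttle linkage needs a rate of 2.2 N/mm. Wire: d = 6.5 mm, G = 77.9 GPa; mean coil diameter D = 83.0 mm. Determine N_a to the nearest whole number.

14

N_a = Gd⁴/(8D³k) = (77.9×10³ × 6.5⁴)/(8 × 83.0³ × 2.2)
    = 1.39056e+08 / 1.00635e+07 = 13.82 → 14 coils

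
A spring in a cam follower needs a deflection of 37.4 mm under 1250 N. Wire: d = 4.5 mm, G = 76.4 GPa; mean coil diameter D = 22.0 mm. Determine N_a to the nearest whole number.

11

Required rate k = F/δ = 1250/37.4 = 33.422 N/mm
N_a = Gd⁴/(8D³k) = (76.4×10³ × 4.5⁴)/(8 × 22.0³ × 33.422)
    = 3.13288e+07 / 2.84706e+06 = 11 → 11 coils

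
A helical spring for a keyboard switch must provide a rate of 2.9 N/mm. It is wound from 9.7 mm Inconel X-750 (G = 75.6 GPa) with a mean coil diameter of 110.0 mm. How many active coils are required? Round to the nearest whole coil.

22

N_a = Gd⁴/(8D³k) = (75.6×10³ × 9.7⁴)/(8 × 110.0³ × 2.9)
    = 6.69281e+08 / 3.08792e+07 = 21.67 → 22 coils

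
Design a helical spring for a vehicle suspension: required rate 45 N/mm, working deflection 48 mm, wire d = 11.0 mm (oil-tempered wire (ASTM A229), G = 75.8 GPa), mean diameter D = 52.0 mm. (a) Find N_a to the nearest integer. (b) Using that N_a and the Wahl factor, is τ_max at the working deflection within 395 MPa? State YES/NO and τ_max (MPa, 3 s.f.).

N_a = Gd⁴/(8D³k) = (75.8×10³)(11.0⁴)/(8·52.0³·45) = 21.92 → N_a = 22
Actual rate k = Gd⁴/(8D³·22) = 44.845 N/mm
Working load F = kδ = 44.845·48 = 2152.6 N
C = 52.0/11.0 = 4.7273; K_W = (4C−1)/(4C−4)+0.615/C = 1.3313
τ_max = K_W·8FD/(πd³) = 1.3313·214.15 = 285.11 MPa
τ_max ≤ 395 MPa → acceptable

(a) 22 coils; (b) YES, τ_max = 285 MPa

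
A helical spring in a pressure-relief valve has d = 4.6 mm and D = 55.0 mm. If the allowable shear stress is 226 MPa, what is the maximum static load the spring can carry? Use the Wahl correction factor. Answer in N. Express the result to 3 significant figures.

140 N

C = D/d = 55.0/4.6 = 11.9565
K_W = (4C−1)/(4C−4) + 0.615/C = 46.826/43.826 + 0.0514 = 1.1199
τ_max = K·8FD/(πd³) → F_max = τ_allow·πd³/(8DK)
F_max = 226·π·4.6³/(8·55.0·1.1199) = 69109/492.75 = 140.25 N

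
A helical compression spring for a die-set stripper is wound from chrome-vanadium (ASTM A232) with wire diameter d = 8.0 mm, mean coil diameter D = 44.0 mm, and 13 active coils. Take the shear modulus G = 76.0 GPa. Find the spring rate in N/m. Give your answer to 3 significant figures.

k = Gd⁴/(8D³N_a) = (76.0×10³ × 8.0⁴) / (8 × 44.0³ × 13)
  = 3.11296e+08 / 8.85914e+06 = 35.138 N/mm = 35138 N/m

35100 N/m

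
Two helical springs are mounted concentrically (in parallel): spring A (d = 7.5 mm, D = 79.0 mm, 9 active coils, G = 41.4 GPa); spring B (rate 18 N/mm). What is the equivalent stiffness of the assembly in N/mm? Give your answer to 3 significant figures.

21.7 N/mm

k_A = Gd⁴/(8D³N_a) = (41.4×10³)(7.5⁴)/(8·79.0³·9) = 3.69 N/mm
Parallel: k_eq = 3.69 + 18 = 21.69 N/mm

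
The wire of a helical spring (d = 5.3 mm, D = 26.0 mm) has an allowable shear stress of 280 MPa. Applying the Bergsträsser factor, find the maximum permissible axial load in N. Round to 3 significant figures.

C = D/d = 26.0/5.3 = 4.9057
K_B = (4C+2)/(4C−3) = 21.623/16.623 = 1.3008
τ_max = K·8FD/(πd³) → F_max = τ_allow·πd³/(8DK)
F_max = 280·π·5.3³/(8·26.0·1.3008) = 1.3096e+05/270.57 = 484.02 N

484 N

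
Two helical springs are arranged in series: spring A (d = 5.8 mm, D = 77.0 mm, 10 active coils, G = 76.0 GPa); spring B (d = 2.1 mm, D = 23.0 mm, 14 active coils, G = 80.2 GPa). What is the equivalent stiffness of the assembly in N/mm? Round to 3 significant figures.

0.770 N/mm

k_A = Gd⁴/(8D³N_a) = (76.0×10³)(5.8⁴)/(8·77.0³·10) = 2.3549 N/mm
k_B = Gd⁴/(8D³N_a) = (80.2×10³)(2.1⁴)/(8·23.0³·14) = 1.1446 N/mm
Series: 1/k_eq = 1/2.3549 + 1/1.1446 = 1.2983; k_eq = 0.77022 N/mm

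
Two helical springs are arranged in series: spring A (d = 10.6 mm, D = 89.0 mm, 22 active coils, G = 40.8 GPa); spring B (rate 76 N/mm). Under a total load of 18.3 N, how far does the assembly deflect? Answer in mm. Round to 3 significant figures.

k_A = Gd⁴/(8D³N_a) = (40.8×10³)(10.6⁴)/(8·89.0³·22) = 4.1515 N/mm
Series: 1/k_eq = 1/4.1515 + 1/76 = 0.25404; k_eq = 3.9364 N/mm
δ = F/k_eq = 18.3/3.9364 = 4.6489 mm

4.65 mm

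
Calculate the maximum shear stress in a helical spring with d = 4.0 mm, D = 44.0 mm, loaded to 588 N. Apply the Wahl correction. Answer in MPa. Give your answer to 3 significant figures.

Spring index C = D/d = 44.0/4.0 = 11.0000
K_W = (4C−1)/(4C−4) + 0.615/C = 43.000/40.000 + 0.0559 = 1.1309
τ₀ = 8FD/(πd³) = 8·588·44.0/(π·4.0³) = 206976/201.06 = 1029.4 MPa
τ_max = K·τ₀ = 1.1309 × 1029.4 = 1164.2 MPa

1160 MPa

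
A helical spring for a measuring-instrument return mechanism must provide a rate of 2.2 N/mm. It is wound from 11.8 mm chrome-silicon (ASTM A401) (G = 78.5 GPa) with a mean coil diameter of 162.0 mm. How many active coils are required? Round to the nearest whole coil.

20

N_a = Gd⁴/(8D³k) = (78.5×10³ × 11.8⁴)/(8 × 162.0³ × 2.2)
    = 1.52194e+09 / 7.48269e+07 = 20.34 → 20 coils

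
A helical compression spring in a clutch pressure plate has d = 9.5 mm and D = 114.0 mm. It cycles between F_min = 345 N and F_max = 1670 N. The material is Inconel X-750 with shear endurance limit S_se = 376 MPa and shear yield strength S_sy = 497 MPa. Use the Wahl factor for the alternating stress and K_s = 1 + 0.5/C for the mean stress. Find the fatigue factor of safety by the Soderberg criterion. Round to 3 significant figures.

C = D/d = 114.0/9.5 = 12.0000; K_W = (4C−1)/(4C−4)+0.615/C = 1.1194; K_s = 1+0.5/C = 1.0417
F_a = (F_max−F_min)/2 = 662.5 N; F_m = (F_max+F_min)/2 = 1007.5 N
τ_a = K_W·8F_aD/(πd³) = 1.1194 × 224.32 = 251.11 MPa
τ_m = K_s·8F_mD/(πd³) = 1.0417 × 341.13 = 355.34 MPa
Soderberg: 1/n_f = τ_a/S_se + τ_m/S_sy = 251.11/376 + 355.34/497 = 0.66784 + 0.71498 = 1.3828
n_f = 1/1.3828 = 0.7232

0.723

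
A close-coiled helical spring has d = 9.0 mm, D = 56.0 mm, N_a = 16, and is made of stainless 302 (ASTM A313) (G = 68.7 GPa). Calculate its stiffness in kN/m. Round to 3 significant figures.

20.1 kN/m

k = Gd⁴/(8D³N_a) = (68.7×10³ × 9.0⁴) / (8 × 56.0³ × 16)
  = 4.50741e+08 / 2.24788e+07 = 20.052 N/mm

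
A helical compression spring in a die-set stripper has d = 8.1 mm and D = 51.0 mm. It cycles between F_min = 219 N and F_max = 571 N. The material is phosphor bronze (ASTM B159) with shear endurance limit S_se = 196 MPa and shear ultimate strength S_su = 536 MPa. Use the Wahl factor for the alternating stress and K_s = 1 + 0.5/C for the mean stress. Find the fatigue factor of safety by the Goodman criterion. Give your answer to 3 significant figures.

C = D/d = 51.0/8.1 = 6.2963; K_W = (4C−1)/(4C−4)+0.615/C = 1.2393; K_s = 1+0.5/C = 1.0794
F_a = (F_max−F_min)/2 = 176 N; F_m = (F_max+F_min)/2 = 395 N
τ_a = K_W·8F_aD/(πd³) = 1.2393 × 43.01 = 53.301 MPa
τ_m = K_s·8F_mD/(πd³) = 1.0794 × 96.528 = 104.19 MPa
Goodman: 1/n_f = τ_a/S_se + τ_m/S_su = 53.301/196 + 104.19/536 = 0.27195 + 0.19439 = 0.46634
n_f = 1/0.46634 = 2.144

2.14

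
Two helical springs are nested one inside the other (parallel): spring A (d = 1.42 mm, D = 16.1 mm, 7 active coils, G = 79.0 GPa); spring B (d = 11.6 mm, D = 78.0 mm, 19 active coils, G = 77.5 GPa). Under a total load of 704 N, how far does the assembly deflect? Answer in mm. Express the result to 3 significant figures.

33.8 mm

k_A = Gd⁴/(8D³N_a) = (79.0×10³)(1.42⁴)/(8·16.1³·7) = 1.3744 N/mm
k_B = Gd⁴/(8D³N_a) = (77.5×10³)(11.6⁴)/(8·78.0³·19) = 19.454 N/mm
Parallel: k_eq = 1.3744 + 19.454 = 20.828 N/mm
δ = F/k_eq = 704/20.828 = 33.8 mm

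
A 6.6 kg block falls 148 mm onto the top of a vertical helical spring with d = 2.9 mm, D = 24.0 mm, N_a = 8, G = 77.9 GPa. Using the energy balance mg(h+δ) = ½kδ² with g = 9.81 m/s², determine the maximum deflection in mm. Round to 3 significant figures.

66.8 mm

k = Gd⁴/(8D³N_a) = (77.9×10³)(2.9⁴)/(8·24.0³·8) = 6.2275 N/mm
W = mg = 6.6 × 9.81 = 64.746 N
½kδ² − Wδ − Wh = 0 → δ = (W + √(W² + 2kWh))/k
δ = (64.746 + √(4192 + 119349))/6.2275 = (64.746 + 351.48)/6.2275 = 66.837 mm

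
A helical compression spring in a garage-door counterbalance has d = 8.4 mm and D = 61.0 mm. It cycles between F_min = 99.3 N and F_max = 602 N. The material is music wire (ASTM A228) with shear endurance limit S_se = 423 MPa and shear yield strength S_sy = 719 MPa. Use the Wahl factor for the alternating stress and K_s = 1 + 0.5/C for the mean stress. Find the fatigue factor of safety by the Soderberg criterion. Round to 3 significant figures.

C = D/d = 61.0/8.4 = 7.2619; K_W = (4C−1)/(4C−4)+0.615/C = 1.2045; K_s = 1+0.5/C = 1.0689
F_a = (F_max−F_min)/2 = 251.35 N; F_m = (F_max+F_min)/2 = 350.65 N
τ_a = K_W·8F_aD/(πd³) = 1.2045 × 65.874 = 79.342 MPa
τ_m = K_s·8F_mD/(πd³) = 1.0689 × 91.898 = 98.225 MPa
Soderberg: 1/n_f = τ_a/S_se + τ_m/S_sy = 79.342/423 + 98.225/719 = 0.18757 + 0.13661 = 0.32418
n_f = 1/0.32418 = 3.085

3.08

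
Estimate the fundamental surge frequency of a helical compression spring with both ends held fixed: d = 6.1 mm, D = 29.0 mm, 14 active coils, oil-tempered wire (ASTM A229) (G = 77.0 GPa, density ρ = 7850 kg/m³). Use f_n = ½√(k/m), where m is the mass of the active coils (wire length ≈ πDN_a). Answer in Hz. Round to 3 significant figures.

k = Gd⁴/(8D³N_a) = (77.0×10³)(6.1⁴)/(8·29.0³·14) = 39.03 N/mm = 39030 N/m
Wire length L = πDN_a = π·29.0·14 = 1275.5 mm
m = ρ·(πd²/4)·L = 7850 × 29.225×10⁻⁶ m² × 1.2755 m = 0.29261 kg
f_n = ½√(k/m) = 0.5·√(39030/0.29261) = 0.5·√(1.3338e+05) = 182.61 Hz

183 Hz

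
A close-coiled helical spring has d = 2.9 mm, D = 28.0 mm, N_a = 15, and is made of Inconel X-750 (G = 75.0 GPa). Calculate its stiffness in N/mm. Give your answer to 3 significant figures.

2.01 N/mm

k = Gd⁴/(8D³N_a) = (75.0×10³ × 2.9⁴) / (8 × 28.0³ × 15)
  = 5.30461e+06 / 2.63424e+06 = 2.0137 N/mm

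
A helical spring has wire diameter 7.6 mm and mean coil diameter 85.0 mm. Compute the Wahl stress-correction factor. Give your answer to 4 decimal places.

C = D/d = 85.0/7.6 = 11.1842
K_W = (4C−1)/(4C−4) + 0.615/C = 43.737/40.737 + 0.0550 = 1.1286

1.1286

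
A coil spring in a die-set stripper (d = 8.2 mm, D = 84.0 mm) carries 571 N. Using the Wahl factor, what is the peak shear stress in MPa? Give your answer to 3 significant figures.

253 MPa

Spring index C = D/d = 84.0/8.2 = 10.2439
K_W = (4C−1)/(4C−4) + 0.615/C = 39.976/36.976 + 0.0600 = 1.1412
τ₀ = 8FD/(πd³) = 8·571·84.0/(π·8.2³) = 383712/1732.2 = 221.52 MPa
τ_max = K·τ₀ = 1.1412 × 221.52 = 252.79 MPa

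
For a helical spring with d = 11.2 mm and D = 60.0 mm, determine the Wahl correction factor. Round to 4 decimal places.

C = D/d = 60.0/11.2 = 5.3571
K_W = (4C−1)/(4C−4) + 0.615/C = 20.429/17.429 + 0.1148 = 1.2869

1.2869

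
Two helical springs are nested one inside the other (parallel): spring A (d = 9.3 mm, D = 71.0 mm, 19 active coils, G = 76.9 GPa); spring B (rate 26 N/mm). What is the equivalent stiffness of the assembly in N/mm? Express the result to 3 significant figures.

k_A = Gd⁴/(8D³N_a) = (76.9×10³)(9.3⁴)/(8·71.0³·19) = 10.574 N/mm
Parallel: k_eq = 10.574 + 26 = 36.574 N/mm

36.6 N/mm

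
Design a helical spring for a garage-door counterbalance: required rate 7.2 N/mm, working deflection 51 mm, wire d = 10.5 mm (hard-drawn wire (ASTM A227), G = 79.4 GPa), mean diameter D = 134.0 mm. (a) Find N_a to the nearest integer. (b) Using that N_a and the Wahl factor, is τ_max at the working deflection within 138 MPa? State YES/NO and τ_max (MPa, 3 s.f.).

(a) 7 coils; (b) YES, τ_max = 120 MPa

N_a = Gd⁴/(8D³k) = (79.4×10³)(10.5⁴)/(8·134.0³·7.2) = 6.964 → N_a = 7
Actual rate k = Gd⁴/(8D³·7) = 7.1627 N/mm
Working load F = kδ = 7.1627·51 = 365.3 N
C = 134.0/10.5 = 12.7619; K_W = (4C−1)/(4C−4)+0.615/C = 1.1120
τ_max = K_W·8FD/(πd³) = 1.1120·107.68 = 119.73 MPa
τ_max ≤ 138 MPa → acceptable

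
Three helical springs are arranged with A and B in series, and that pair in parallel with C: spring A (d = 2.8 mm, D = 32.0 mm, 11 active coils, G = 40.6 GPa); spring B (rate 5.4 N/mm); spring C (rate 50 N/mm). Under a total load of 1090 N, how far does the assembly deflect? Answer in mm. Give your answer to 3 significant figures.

21.5 mm

k_A = Gd⁴/(8D³N_a) = (40.6×10³)(2.8⁴)/(8·32.0³·11) = 0.86542 N/mm
Springs A,B series: k_AB = 1/(1/0.86542+1/5.4) = 0.74588 N/mm; parallel with C: k_eq = 0.74588+50 = 50.746 N/mm
δ = F/k_eq = 1090/50.746 = 21.48 mm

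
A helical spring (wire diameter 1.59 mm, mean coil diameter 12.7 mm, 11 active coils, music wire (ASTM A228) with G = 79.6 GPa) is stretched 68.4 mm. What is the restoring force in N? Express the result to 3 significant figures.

k = Gd⁴/(8D³N_a) = (79.6×10³)(1.59⁴)/(8·12.7³·11) = 2.8223 N/mm
F = k·δ = 2.8223 × 68.4 = 193.05 N

193 N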